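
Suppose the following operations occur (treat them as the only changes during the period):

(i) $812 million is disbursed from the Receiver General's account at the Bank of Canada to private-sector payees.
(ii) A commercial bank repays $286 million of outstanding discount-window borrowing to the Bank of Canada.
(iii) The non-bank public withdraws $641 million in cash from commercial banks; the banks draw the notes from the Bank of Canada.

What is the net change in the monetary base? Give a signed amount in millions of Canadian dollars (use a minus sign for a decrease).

Bank of Canada balance sheet:
  Assets:      Loans to banks −$286M
  Liabilities: Bank reserves −$115M, Currency in circulation +$641M, Government deposits −$812M
Monetary base = currency + reserves: +$641M + (−$115M) = +$526 million.

+$526 million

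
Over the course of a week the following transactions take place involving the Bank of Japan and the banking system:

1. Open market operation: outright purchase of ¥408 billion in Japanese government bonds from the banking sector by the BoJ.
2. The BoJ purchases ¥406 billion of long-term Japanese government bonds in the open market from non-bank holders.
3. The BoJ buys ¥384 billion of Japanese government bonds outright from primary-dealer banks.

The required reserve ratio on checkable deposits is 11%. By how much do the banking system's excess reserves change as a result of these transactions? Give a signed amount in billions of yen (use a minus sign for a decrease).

OMO purchase (from banks) ¥408 billion: reserves +¥408B, deposits 0.
Asset purchase (from non-banks) ¥406 billion: reserves +¥406B, deposits +¥406B.
OMO purchase (from banks) ¥384 billion: reserves +¥384B, deposits 0.
Totals: Δreserves = +¥1198B, Δdeposits = +¥406B.
Δrequired reserves = 11% × +¥406B = +¥44.66B.
Δexcess reserves = Δreserves − Δrequired = +¥1198B − (+¥44.66B) = +¥1153.34 billion.

+¥1153.34 billion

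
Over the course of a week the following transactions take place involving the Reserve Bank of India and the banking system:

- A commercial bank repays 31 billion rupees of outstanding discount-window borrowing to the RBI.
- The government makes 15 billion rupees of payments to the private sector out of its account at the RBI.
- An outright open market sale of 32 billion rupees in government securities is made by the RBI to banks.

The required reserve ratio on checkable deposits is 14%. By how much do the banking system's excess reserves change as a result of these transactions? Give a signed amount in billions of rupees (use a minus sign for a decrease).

-50.1 billion

Discount-window repayment 31 billion rupees: reserves −31B, deposits 0.
Government spending 15 billion rupees: reserves +15B, deposits +15B.
OMO sale (to banks) 32 billion rupees: reserves −32B, deposits 0.
Totals: Δreserves = −48B, Δdeposits = +15B.
Δrequired reserves = 14% × +15B = +2.1B.
Δexcess reserves = Δreserves − Δrequired = −48B − (+2.1B) = -50.1 billion.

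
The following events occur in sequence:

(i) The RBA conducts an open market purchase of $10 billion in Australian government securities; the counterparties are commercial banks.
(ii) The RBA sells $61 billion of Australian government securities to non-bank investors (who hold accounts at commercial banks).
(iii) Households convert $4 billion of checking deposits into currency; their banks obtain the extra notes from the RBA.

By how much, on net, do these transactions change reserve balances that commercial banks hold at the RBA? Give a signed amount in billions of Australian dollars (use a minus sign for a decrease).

-$55 billion

OMO purchase (from banks) $10 billion: the RBA pays by crediting reserve accounts → +$10B.
Asset sale (to non-banks) $61 billion: the non-bank buyers' banks settle from reserves → −$61B.
Currency withdrawal $4 billion: banks swap reserves for currency → −$4B.
Net: 10 − 61 − 4 = -$55 billion.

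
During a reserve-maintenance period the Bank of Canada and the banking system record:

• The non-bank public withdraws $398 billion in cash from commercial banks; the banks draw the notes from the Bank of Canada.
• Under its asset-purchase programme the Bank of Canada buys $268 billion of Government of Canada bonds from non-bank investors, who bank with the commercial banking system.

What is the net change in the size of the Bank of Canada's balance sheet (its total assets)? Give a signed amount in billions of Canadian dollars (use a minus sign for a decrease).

+$268 billion

Bank of Canada balance sheet:
  Assets:      Securities +$268B
  Liabilities: Bank reserves −$130B, Currency in circulation +$398B
Commercial banking system:
  Assets:      Reserves at CB −$130B
  Liabilities: Checkable deposits −$130B
Change in total Bank of Canada assets = +$268 billion.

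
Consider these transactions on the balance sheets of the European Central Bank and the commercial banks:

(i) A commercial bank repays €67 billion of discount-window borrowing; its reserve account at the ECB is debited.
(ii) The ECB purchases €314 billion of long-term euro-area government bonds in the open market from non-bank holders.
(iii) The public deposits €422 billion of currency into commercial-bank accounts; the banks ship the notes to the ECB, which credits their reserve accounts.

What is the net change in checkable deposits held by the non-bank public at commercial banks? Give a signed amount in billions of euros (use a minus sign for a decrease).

Discount-window repayment €67 billion: the counterparty is a bank, so public deposits are unchanged → 0.
Asset purchase (from non-banks) €314 billion: non-bank counterparties' bank balances rise → +€314B.
Currency deposit €422 billion: non-bank counterparties' bank balances rise → +€422B.
Net: 0 + 314 + 422 = +€736 billion.

+€736 billion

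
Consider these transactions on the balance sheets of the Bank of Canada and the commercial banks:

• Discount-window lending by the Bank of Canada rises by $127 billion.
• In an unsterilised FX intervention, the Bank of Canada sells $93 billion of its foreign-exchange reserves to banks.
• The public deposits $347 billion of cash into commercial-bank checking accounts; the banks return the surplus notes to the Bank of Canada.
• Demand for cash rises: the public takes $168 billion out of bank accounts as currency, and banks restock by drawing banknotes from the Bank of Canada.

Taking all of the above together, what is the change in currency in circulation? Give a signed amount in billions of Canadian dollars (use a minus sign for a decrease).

Bank of Canada balance sheet:
  Assets:      Loans to banks +$127B, Foreign assets −$93B
  Liabilities: Bank reserves +$213B, Currency in circulation −$179B
Commercial banking system:
  Assets:      Reserves at CB +$213B, Foreign assets +$93B
  Liabilities: Checkable deposits +$179B, Borrowings from CB +$127B
So the change in currency in circulation is -$179 billion.

-$179 billion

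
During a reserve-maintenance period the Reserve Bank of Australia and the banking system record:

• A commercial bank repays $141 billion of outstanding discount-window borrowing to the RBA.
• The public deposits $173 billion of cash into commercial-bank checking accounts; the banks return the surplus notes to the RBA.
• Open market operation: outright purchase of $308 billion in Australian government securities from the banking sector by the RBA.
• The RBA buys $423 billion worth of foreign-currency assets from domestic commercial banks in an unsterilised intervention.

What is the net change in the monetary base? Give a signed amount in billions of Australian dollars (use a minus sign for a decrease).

+$590 billion

Discount-window repayment $141 billion: RBA balance sheet contracts → −$141B.
Currency deposit $173 billion: just a shift between currency and reserves — both are base money → 0.
OMO purchase (from banks) $308 billion: RBA balance sheet expands → +$308B.
FX purchase $423 billion: RBA balance sheet expands → +$423B.
Net: −141 + 0 + 308 + 423 = +$590 billion.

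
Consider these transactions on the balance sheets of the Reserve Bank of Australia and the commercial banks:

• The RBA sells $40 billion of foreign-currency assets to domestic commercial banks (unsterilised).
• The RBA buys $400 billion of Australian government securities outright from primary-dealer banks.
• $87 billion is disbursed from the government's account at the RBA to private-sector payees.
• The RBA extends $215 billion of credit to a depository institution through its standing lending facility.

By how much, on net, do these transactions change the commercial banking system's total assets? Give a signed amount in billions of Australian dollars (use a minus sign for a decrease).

RBA balance sheet:
  Assets:      Securities +$400B, Loans to banks +$215B, Foreign assets −$40B
  Liabilities: Bank reserves +$662B, Government deposits −$87B
Commercial banking system:
  Assets:      Reserves at CB +$662B, Securities −$400B, Foreign assets +$40B
  Liabilities: Checkable deposits +$87B, Borrowings from CB +$215B
Change in total bank assets = +$302 billion.

+$302 billion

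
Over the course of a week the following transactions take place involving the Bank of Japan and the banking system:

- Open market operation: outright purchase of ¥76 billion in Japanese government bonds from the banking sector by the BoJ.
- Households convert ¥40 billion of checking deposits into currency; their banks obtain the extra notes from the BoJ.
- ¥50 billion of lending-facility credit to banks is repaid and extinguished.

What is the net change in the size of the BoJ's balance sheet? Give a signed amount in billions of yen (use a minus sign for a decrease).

OMO purchase (from banks) ¥76 billion: a BoJ asset is acquired → +¥76B.
Currency withdrawal ¥40 billion: only the composition of liabilities changes → 0.
Discount-window repayment ¥50 billion: a BoJ asset is shed → −¥50B.
Net: 76 + 0 − 50 = +¥26 billion.

+¥26 billion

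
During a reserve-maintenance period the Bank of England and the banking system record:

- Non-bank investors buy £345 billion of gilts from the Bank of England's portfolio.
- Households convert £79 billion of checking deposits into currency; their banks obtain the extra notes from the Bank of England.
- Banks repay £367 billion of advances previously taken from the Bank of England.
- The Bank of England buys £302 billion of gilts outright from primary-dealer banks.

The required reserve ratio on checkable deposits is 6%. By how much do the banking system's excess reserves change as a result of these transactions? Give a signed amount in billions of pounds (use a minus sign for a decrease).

-£463.56 billion

Asset sale (to non-banks) £345 billion: reserves −£345B, deposits −£345B.
Currency withdrawal £79 billion: reserves −£79B, deposits −£79B.
Discount-window repayment £367 billion: reserves −£367B, deposits 0.
OMO purchase (from banks) £302 billion: reserves +£302B, deposits 0.
Totals: Δreserves = −£489B, Δdeposits = −£424B.
Δrequired reserves = 6% × −£424B = −£25.44B.
Δexcess reserves = Δreserves − Δrequired = −£489B − (−£25.44B) = -£463.56 billion.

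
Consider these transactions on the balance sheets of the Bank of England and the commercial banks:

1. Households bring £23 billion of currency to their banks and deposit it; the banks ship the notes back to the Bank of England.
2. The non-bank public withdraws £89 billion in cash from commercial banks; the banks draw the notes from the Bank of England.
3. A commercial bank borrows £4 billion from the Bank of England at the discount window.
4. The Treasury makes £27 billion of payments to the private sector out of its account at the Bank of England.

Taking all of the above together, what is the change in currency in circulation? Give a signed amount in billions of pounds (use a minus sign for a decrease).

+£66 billion

Currency deposit £23 billion: notes return to the central bank → −£23B.
Currency withdrawal £89 billion: notes leave the central bank → +£89B.
Discount-window loan £4 billion: no currency enters or leaves circulation → 0.
Government spending £27 billion: no currency enters or leaves circulation → 0.
Net: −23 + 89 + 0 + 0 = +£66 billion.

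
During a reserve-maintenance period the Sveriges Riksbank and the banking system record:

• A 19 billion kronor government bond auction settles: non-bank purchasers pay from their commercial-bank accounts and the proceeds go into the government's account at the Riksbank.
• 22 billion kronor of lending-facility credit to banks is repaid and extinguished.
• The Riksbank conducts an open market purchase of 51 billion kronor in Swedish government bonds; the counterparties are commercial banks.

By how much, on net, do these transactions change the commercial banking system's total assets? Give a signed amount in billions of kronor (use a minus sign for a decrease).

Government account inflow 19 billion kronor: bank balance sheets shrink → −19B.
Discount-window repayment 22 billion kronor: bank balance sheets shrink → −22B.
OMO purchase (from banks) 51 billion kronor: just an asset swap on bank balance sheets → 0.
Net: −19 − 22 + 0 = -41 billion.

-41 billion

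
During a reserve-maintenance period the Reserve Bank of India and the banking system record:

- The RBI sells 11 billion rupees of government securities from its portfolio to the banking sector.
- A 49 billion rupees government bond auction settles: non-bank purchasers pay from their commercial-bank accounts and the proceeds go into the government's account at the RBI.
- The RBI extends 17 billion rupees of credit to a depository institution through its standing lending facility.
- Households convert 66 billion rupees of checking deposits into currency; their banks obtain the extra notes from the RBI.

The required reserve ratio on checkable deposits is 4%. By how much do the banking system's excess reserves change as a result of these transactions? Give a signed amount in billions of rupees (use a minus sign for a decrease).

-104.4 billion

OMO sale (to banks) 11 billion rupees: reserves −11B, deposits 0.
Government account inflow 49 billion rupees: reserves −49B, deposits −49B.
Discount-window loan 17 billion rupees: reserves +17B, deposits 0.
Currency withdrawal 66 billion rupees: reserves −66B, deposits −66B.
Totals: Δreserves = −109B, Δdeposits = −115B.
Δrequired reserves = 4% × −115B = −4.6B.
Δexcess reserves = Δreserves − Δrequired = −109B − (−4.6B) = -104.4 billion.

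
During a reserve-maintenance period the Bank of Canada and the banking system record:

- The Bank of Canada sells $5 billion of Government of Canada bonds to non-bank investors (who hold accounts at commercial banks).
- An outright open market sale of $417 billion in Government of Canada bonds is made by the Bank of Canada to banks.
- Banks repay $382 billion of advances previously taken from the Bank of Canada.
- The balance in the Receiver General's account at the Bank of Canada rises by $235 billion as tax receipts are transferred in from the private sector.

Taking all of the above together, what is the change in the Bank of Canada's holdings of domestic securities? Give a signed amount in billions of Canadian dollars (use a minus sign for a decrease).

Bank of Canada balance sheet:
  Assets:      Securities −$422B, Loans to banks −$382B
  Liabilities: Bank reserves −$1039B, Government deposits +$235B
So the change in the Bank of Canada's holdings of domestic securities is -$422 billion.

-$422 billion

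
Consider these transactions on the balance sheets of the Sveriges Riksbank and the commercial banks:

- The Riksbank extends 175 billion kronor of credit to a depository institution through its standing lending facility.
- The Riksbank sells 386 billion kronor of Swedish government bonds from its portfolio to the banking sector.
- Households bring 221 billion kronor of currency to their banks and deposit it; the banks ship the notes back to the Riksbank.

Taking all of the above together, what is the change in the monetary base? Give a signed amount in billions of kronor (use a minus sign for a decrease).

Discount-window loan 175 billion kronor: Riksbank balance sheet expands → +175B.
OMO sale (to banks) 386 billion kronor: Riksbank balance sheet contracts → −386B.
Currency deposit 221 billion kronor: just a shift between currency and reserves — both are base money → 0.
Net: 175 − 386 + 0 = -211 billion.

-211 billion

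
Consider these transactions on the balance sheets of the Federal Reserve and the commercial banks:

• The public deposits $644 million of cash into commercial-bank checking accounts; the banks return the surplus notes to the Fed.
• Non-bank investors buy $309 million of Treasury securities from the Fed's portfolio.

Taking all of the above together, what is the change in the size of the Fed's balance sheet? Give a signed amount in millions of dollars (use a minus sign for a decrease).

-$309 million

Currency deposit $644 million: only the composition of liabilities changes → 0.
Asset sale (to non-banks) $309 million: a Fed asset is shed → −$309M.
Net: 0 − 309 = -$309 million.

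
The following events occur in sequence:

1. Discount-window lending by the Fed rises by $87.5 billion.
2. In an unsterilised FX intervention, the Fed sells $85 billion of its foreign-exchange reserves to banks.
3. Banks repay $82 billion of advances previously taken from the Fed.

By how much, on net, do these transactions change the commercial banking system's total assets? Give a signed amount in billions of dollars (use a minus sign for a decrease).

+$5.5 billion

Fed balance sheet:
  Assets:      Loans to banks +$5.5B, Foreign assets −$85B
  Liabilities: Bank reserves −$79.5B
Commercial banking system:
  Assets:      Reserves at CB −$79.5B, Foreign assets +$85B
  Liabilities: Borrowings from CB +$5.5B
Change in total bank assets = +$5.5 billion.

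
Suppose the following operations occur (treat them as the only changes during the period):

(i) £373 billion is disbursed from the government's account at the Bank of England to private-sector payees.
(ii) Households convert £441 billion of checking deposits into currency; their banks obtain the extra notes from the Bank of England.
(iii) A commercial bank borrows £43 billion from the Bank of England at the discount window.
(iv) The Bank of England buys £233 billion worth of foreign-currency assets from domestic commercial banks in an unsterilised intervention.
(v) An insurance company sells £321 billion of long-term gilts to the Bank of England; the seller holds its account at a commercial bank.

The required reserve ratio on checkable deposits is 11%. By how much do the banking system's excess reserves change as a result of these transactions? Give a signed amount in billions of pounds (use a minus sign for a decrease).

Government spending £373 billion: reserves +£373B, deposits +£373B.
Currency withdrawal £441 billion: reserves −£441B, deposits −£441B.
Discount-window loan £43 billion: reserves +£43B, deposits 0.
FX purchase £233 billion: reserves +£233B, deposits 0.
Asset purchase (from non-banks) £321 billion: reserves +£321B, deposits +£321B.
Totals: Δreserves = +£529B, Δdeposits = +£253B.
Δrequired reserves = 11% × +£253B = +£27.83B.
Δexcess reserves = Δreserves − Δrequired = +£529B − (+£27.83B) = +£501.17 billion.

+£501.17 billion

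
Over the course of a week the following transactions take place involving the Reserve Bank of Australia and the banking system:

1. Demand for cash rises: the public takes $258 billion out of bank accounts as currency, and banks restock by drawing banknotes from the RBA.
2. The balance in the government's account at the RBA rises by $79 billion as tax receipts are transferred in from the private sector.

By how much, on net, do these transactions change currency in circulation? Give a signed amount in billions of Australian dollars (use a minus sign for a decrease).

+$258 billion

RBA balance sheet:
  Assets:      no change
  Liabilities: Bank reserves −$337B, Currency in circulation +$258B, Government deposits +$79B
Commercial banking system:
  Assets:      Reserves at CB −$337B
  Liabilities: Checkable deposits −$337B
So the change in currency in circulation is +$258 billion.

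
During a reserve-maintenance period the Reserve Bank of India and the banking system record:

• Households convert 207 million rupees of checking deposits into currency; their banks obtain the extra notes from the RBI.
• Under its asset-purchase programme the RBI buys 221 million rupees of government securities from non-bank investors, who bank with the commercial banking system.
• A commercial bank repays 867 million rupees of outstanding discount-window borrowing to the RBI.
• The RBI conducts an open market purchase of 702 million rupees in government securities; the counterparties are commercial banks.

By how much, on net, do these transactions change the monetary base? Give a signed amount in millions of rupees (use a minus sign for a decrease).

+56 million

RBI balance sheet:
  Assets:      Securities +923M, Loans to banks −867M
  Liabilities: Bank reserves −151M, Currency in circulation +207M
Commercial banking system:
  Assets:      Reserves at CB −151M, Securities −702M
  Liabilities: Checkable deposits +14M, Borrowings from CB −867M
Monetary base = currency + reserves: +207M + (−151M) = +56 million.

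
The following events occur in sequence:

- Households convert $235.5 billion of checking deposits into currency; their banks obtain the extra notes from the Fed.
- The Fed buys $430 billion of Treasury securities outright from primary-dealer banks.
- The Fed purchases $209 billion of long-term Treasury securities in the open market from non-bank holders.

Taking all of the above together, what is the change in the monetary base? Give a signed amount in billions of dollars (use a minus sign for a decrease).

Fed balance sheet:
  Assets:      Securities +$639B
  Liabilities: Bank reserves +$403.5B, Currency in circulation +$235.5B
Commercial banking system:
  Assets:      Reserves at CB +$403.5B, Securities −$430B
  Liabilities: Checkable deposits −$26.5B
Monetary base = currency + reserves: +$235.5B + (+$403.5B) = +$639 billion.

+$639 billion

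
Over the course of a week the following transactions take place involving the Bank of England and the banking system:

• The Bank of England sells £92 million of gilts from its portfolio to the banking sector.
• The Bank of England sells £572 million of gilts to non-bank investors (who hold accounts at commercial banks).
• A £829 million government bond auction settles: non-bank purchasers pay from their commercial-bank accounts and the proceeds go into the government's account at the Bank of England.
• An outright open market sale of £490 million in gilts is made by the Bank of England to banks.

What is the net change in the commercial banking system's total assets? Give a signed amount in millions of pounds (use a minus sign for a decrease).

OMO sale (to banks) £92 million: just an asset swap on bank balance sheets → 0.
Asset sale (to non-banks) £572 million: bank balance sheets shrink → −£572M.
Government account inflow £829 million: bank balance sheets shrink → −£829M.
OMO sale (to banks) £490 million: just an asset swap on bank balance sheets → 0.
Net: 0 − 572 − 829 + 0 = -£1401 million.

-£1401 million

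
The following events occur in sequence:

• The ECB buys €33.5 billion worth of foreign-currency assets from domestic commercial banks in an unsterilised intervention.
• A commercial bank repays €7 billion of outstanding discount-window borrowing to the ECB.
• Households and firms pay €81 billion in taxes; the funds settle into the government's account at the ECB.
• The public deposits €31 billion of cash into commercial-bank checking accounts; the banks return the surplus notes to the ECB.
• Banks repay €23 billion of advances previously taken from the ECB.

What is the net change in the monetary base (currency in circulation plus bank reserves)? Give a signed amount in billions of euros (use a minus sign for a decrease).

-€77.5 billion

FX purchase €33.5 billion: ECB balance sheet expands → +€33.5B.
Discount-window repayment €7 billion: ECB balance sheet contracts → −€7B.
Government account inflow €81 billion: reserves shift to a non-base liability → −€81B.
Currency deposit €31 billion: just a shift between currency and reserves — both are base money → 0.
Discount-window repayment €23 billion: ECB balance sheet contracts → −€23B.
Net: 33.5 − 7 − 81 + 0 − 23 = -€77.5 billion.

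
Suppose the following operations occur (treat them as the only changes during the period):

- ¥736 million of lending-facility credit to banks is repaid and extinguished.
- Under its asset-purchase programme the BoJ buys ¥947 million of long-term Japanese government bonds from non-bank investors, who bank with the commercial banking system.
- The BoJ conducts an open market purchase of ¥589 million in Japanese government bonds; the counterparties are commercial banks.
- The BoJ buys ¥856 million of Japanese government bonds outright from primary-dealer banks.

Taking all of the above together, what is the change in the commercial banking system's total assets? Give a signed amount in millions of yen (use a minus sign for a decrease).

+¥211 million

BoJ balance sheet:
  Assets:      Securities +¥2392M, Loans to banks −¥736M
  Liabilities: Bank reserves +¥1656M
Commercial banking system:
  Assets:      Reserves at CB +¥1656M, Securities −¥1445M
  Liabilities: Checkable deposits +¥947M, Borrowings from CB −¥736M
Change in total bank assets = +¥211 million.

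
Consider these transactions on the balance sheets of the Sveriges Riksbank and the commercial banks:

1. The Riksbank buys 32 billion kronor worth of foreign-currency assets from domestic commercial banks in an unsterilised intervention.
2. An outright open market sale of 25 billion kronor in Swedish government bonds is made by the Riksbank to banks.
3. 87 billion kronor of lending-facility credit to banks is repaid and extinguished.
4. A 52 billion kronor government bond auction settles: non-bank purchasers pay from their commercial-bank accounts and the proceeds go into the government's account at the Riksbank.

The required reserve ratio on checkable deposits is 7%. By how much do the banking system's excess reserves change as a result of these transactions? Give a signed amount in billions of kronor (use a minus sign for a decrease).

-128.36 billion

FX purchase 32 billion kronor: reserves +32B, deposits 0.
OMO sale (to banks) 25 billion kronor: reserves −25B, deposits 0.
Discount-window repayment 87 billion kronor: reserves −87B, deposits 0.
Government account inflow 52 billion kronor: reserves −52B, deposits −52B.
Totals: Δreserves = −132B, Δdeposits = −52B.
Δrequired reserves = 7% × −52B = −3.64B.
Δexcess reserves = Δreserves − Δrequired = −132B − (−3.64B) = -128.36 billion.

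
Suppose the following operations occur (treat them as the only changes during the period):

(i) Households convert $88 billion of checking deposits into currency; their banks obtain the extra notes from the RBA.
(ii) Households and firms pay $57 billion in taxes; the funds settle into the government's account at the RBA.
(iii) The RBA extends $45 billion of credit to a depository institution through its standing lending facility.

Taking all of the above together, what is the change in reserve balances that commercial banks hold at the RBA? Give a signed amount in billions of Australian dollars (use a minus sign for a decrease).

-$100 billion

RBA balance sheet:
  Assets:      Loans to banks +$45B
  Liabilities: Bank reserves −$100B, Currency in circulation +$88B, Government deposits +$57B
Commercial banking system:
  Assets:      Reserves at CB −$100B
  Liabilities: Checkable deposits −$145B, Borrowings from CB +$45B
So the change in reserve balances that commercial banks hold at the RBA is -$100 billion.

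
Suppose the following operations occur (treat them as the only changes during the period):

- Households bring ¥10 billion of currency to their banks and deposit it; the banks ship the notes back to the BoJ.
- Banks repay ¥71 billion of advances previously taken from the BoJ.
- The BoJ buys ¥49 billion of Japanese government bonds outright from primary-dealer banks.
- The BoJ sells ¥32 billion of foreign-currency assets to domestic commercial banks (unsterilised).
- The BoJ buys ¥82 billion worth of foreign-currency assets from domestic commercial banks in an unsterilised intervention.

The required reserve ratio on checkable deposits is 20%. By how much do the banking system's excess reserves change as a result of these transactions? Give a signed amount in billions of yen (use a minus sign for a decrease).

Currency deposit ¥10 billion: reserves +¥10B, deposits +¥10B.
Discount-window repayment ¥71 billion: reserves −¥71B, deposits 0.
OMO purchase (from banks) ¥49 billion: reserves +¥49B, deposits 0.
FX sale ¥32 billion: reserves −¥32B, deposits 0.
FX purchase ¥82 billion: reserves +¥82B, deposits 0.
Totals: Δreserves = +¥38B, Δdeposits = +¥10B.
Δrequired reserves = 20% × +¥10B = +¥2B.
Δexcess reserves = Δreserves − Δrequired = +¥38B − (+¥2B) = +¥36 billion.

+¥36 billion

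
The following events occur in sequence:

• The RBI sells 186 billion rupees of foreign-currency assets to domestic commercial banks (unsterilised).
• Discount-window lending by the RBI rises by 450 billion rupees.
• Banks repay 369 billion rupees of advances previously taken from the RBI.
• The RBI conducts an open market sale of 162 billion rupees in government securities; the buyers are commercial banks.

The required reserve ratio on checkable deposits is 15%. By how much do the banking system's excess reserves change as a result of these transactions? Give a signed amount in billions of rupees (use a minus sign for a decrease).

FX sale 186 billion rupees: reserves −186B, deposits 0.
Discount-window loan 450 billion rupees: reserves +450B, deposits 0.
Discount-window repayment 369 billion rupees: reserves −369B, deposits 0.
OMO sale (to banks) 162 billion rupees: reserves −162B, deposits 0.
Totals: Δreserves = −267B, Δdeposits = 0.
Δrequired reserves = 15% × 0 = 0.
Δexcess reserves = Δreserves − Δrequired = −267B − (0) = -267 billion.

-267 billion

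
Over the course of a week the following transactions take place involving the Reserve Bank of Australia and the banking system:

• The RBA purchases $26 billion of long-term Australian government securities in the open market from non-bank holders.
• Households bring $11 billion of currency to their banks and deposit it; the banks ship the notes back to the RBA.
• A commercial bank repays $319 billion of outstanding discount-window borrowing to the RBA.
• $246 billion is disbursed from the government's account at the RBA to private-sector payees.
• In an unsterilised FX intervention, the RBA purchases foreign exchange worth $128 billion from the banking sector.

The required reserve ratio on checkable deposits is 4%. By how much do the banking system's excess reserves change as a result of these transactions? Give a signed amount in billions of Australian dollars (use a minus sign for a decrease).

Asset purchase (from non-banks) $26 billion: reserves +$26B, deposits +$26B.
Currency deposit $11 billion: reserves +$11B, deposits +$11B.
Discount-window repayment $319 billion: reserves −$319B, deposits 0.
Government spending $246 billion: reserves +$246B, deposits +$246B.
FX purchase $128 billion: reserves +$128B, deposits 0.
Totals: Δreserves = +$92B, Δdeposits = +$283B.
Δrequired reserves = 4% × +$283B = +$11.32B.
Δexcess reserves = Δreserves − Δrequired = +$92B − (+$11.32B) = +$80.68 billion.

+$80.68 billion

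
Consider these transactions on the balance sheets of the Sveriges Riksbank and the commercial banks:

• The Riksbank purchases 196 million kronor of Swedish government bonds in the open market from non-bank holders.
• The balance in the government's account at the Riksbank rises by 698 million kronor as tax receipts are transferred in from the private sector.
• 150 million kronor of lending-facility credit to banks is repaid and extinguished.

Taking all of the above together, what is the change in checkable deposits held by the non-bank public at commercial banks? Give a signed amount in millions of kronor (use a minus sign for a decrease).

Asset purchase (from non-banks) 196 million kronor: non-bank counterparties' bank balances rise → +196M.
Government account inflow 698 million kronor: non-bank counterparties' bank balances fall → −698M.
Discount-window repayment 150 million kronor: the counterparty is a bank, so public deposits are unchanged → 0.
Net: 196 − 698 + 0 = -502 million.

-502 million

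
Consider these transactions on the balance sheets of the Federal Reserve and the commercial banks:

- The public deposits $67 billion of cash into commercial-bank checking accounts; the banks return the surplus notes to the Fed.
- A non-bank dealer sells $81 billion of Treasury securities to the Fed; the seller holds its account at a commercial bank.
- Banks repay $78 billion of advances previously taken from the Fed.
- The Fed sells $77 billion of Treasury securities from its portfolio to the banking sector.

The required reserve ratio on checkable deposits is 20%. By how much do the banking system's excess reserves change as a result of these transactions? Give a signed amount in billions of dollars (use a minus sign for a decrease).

Currency deposit $67 billion: reserves +$67B, deposits +$67B.
Asset purchase (from non-banks) $81 billion: reserves +$81B, deposits +$81B.
Discount-window repayment $78 billion: reserves −$78B, deposits 0.
OMO sale (to banks) $77 billion: reserves −$77B, deposits 0.
Totals: Δreserves = −$7B, Δdeposits = +$148B.
Δrequired reserves = 20% × +$148B = +$29.6B.
Δexcess reserves = Δreserves − Δrequired = −$7B − (+$29.6B) = -$36.6 billion.

-$36.6 billion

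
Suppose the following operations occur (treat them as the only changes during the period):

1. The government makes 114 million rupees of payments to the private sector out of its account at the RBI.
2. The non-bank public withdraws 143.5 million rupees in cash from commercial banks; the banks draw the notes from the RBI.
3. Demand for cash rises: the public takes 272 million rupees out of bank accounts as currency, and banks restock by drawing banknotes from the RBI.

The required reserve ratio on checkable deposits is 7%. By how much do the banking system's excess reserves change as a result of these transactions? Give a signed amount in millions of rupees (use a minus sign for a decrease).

-280.395 million

Government spending 114 million rupees: reserves +114M, deposits +114M.
Currency withdrawal 143.5 million rupees: reserves −143.5M, deposits −143.5M.
Currency withdrawal 272 million rupees: reserves −272M, deposits −272M.
Totals: Δreserves = −301.5M, Δdeposits = −301.5M.
Δrequired reserves = 7% × −301.5M = −21.105M.
Δexcess reserves = Δreserves − Δrequired = −301.5M − (−21.105M) = -280.395 million.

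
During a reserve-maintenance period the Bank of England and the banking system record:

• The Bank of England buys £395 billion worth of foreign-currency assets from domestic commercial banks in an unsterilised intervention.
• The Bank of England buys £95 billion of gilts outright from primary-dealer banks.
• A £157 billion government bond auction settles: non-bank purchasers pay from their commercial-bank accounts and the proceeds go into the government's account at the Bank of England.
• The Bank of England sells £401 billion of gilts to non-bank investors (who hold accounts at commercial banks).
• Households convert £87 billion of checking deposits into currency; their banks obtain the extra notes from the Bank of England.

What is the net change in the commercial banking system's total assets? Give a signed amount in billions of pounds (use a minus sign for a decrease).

-£645 billion

Bank of England balance sheet:
  Assets:      Securities −£306B, Foreign assets +£395B
  Liabilities: Bank reserves −£155B, Currency in circulation +£87B, Government deposits +£157B
Commercial banking system:
  Assets:      Reserves at CB −£155B, Securities −£95B, Foreign assets −£395B
  Liabilities: Checkable deposits −£645B
Change in total bank assets = -£645 billion.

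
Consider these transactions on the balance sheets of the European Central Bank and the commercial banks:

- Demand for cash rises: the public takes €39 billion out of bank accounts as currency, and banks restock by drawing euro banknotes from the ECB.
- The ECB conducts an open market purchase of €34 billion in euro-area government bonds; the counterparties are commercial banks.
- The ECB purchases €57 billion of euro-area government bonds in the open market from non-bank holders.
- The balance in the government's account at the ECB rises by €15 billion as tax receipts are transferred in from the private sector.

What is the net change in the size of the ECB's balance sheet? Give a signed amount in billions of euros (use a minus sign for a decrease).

ECB balance sheet:
  Assets:      Securities +€91B
  Liabilities: Bank reserves +€37B, Currency in circulation +€39B, Government deposits +€15B
Commercial banking system:
  Assets:      Reserves at CB +€37B, Securities −€34B
  Liabilities: Checkable deposits +€3B
Change in total ECB assets = +€91 billion.

+€91 billion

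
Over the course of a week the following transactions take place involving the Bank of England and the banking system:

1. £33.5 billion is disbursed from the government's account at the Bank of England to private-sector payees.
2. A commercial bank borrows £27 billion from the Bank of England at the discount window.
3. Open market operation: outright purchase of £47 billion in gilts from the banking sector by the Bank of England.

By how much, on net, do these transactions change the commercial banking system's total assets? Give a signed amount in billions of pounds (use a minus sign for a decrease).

+£60.5 billion

Government spending £33.5 billion: bank balance sheets expand → +£33.5B.
Discount-window loan £27 billion: bank balance sheets expand → +£27B.
OMO purchase (from banks) £47 billion: just an asset swap on bank balance sheets → 0.
Net: 33.5 + 27 + 0 = +£60.5 billion.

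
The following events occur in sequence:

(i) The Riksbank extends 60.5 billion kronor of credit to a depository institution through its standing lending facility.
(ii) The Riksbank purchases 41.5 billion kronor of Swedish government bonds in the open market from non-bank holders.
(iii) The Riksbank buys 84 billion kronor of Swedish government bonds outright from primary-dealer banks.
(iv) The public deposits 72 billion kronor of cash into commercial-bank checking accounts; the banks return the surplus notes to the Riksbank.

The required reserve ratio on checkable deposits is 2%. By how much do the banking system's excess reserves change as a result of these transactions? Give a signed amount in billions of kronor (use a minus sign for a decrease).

+255.73 billion

Discount-window loan 60.5 billion kronor: reserves +60.5B, deposits 0.
Asset purchase (from non-banks) 41.5 billion kronor: reserves +41.5B, deposits +41.5B.
OMO purchase (from banks) 84 billion kronor: reserves +84B, deposits 0.
Currency deposit 72 billion kronor: reserves +72B, deposits +72B.
Totals: Δreserves = +258B, Δdeposits = +113.5B.
Δrequired reserves = 2% × +113.5B = +2.27B.
Δexcess reserves = Δreserves − Δrequired = +258B − (+2.27B) = +255.73 billion.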